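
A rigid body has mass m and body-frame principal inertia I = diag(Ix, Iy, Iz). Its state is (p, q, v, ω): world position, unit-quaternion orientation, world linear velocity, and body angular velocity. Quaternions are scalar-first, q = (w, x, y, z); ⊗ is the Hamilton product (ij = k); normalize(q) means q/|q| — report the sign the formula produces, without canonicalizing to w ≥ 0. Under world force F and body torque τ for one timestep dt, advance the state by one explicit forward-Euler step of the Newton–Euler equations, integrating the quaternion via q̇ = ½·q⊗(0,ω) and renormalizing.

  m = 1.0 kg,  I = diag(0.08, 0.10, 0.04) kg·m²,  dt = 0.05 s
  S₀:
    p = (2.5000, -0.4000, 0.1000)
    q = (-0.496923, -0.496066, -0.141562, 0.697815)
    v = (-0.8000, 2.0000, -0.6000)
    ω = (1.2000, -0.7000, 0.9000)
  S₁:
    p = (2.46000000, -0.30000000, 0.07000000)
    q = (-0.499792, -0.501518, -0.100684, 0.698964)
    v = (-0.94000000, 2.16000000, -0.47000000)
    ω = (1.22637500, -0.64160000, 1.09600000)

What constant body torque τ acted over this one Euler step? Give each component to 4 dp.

τ = (0.0800, 0.1600, 0.1400)

ω₁ − ω₀ = (0.02637500, 0.05840000, 0.19600000)
applied torque τ = (0.0800, 0.1600, 0.1400)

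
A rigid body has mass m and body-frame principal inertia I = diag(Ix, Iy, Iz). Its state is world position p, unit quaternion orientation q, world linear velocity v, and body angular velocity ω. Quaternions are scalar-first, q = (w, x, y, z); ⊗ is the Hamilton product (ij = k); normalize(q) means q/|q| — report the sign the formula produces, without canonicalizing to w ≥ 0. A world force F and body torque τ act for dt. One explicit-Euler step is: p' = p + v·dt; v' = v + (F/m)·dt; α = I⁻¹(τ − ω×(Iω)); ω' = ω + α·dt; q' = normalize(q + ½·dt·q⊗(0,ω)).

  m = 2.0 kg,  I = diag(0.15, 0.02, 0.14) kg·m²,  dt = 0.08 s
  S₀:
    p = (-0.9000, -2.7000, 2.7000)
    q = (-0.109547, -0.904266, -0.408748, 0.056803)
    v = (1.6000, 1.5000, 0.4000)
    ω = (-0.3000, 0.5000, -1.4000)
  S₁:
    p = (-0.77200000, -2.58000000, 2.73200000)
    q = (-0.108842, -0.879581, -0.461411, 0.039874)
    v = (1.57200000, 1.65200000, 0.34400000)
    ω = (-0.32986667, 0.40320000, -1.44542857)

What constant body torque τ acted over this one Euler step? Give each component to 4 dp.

τ = (-0.1400, -0.0200, -0.0600)

rate change Δω = (-0.02986667, -0.09680000, -0.04542857)
gyro term ω₀×Iω₀ = (-0.0840, 0.0042, 0.0195)
τ = I·(Δω/dt) + ω₀×(Iω₀) = (-0.1400, -0.0200, -0.0600)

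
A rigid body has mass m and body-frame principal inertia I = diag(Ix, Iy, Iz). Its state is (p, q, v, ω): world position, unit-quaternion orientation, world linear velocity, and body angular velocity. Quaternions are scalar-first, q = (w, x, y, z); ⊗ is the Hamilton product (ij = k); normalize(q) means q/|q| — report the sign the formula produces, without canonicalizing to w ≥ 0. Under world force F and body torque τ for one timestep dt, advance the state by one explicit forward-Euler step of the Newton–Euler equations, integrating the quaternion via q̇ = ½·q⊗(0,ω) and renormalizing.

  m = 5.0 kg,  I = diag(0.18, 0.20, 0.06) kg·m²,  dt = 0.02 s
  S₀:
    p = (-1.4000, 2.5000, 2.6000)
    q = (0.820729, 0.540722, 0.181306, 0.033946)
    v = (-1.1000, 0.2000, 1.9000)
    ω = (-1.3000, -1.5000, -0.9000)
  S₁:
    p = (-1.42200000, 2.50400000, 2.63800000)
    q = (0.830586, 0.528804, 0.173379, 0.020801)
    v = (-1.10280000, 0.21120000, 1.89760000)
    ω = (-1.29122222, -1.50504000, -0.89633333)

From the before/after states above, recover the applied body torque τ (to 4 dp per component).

Δω = ω₁−ω₀ = (0.00877778, -0.00504000, 0.00366667)
I·α + gyro = (-0.1100, 0.0900, 0.0500)

τ = (-0.1100, 0.0900, 0.0500)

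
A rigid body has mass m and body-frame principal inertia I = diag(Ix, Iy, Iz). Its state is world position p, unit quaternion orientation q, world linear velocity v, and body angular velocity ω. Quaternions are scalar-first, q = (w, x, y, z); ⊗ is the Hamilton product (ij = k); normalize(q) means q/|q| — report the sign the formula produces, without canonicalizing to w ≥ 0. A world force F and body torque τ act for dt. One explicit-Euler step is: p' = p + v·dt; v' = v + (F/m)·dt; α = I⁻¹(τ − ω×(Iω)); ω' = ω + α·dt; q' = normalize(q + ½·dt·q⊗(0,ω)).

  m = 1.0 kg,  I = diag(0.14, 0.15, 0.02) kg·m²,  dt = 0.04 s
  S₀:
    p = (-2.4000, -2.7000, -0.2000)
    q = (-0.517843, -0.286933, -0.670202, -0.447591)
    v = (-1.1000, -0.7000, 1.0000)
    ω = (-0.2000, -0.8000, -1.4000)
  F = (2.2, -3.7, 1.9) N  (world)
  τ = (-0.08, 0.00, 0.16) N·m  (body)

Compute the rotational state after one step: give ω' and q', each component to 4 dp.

gyro term ω×Iω = (-0.1456, 0.0336, 0.0016)
(τ − ω×Iω)/I = (0.4686, -0.2240, 7.9200)
new body rate ω' = (-0.1813, -0.8090, -1.0832)
Hamilton product q⊗(0,ω) = (-1.2201756, 0.6837786, 0.1020864, 0.8204862)
updated quaternion q' = (-0.5420, -0.2731, -0.6678, -0.4310)

ω' = (-0.1813, -0.8090, -1.0832)
q' = (-0.5420, -0.2731, -0.6678, -0.4310)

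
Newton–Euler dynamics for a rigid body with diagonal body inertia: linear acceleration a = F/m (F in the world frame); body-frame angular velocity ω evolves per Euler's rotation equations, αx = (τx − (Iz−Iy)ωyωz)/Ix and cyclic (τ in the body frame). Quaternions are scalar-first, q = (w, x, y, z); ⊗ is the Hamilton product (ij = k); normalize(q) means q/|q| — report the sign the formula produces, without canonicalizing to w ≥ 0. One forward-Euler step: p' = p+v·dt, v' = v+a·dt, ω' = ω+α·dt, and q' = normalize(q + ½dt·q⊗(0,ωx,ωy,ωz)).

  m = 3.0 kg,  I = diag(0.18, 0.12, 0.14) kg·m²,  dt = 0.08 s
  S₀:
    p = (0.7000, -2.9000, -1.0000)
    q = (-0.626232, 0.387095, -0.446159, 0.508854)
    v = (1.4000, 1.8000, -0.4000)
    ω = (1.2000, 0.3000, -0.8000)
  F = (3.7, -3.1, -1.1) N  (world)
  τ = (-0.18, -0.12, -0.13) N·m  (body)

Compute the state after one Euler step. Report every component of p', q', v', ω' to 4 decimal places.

precession coupling ω×(Iω) = (-0.0048, -0.0384, -0.0216)
α = I⁻¹(τ − ω×Iω) = (-0.9733, -0.6800, -0.7743)
ω' = ω + α·dt = (1.1221, 0.2456, -0.8619)
Hamilton product q⊗(0,ω) = (0.0764169, -0.5472074, 0.7324312, 1.1525049)
q + ½dt·q⊗(0,ω), renormalized = (-0.6221, 0.3646, -0.4161, 0.5540)
p' = p + v·dt = (0.8120, -2.7560, -1.0320)
v + (F/m)dt = (1.4987, 1.7173, -0.4293)

p' = (0.8120, -2.7560, -1.0320)
q' = (-0.6221, 0.3646, -0.4161, 0.5540)
v' = (1.4987, 1.7173, -0.4293)
ω' = (1.1221, 0.2456, -0.8619)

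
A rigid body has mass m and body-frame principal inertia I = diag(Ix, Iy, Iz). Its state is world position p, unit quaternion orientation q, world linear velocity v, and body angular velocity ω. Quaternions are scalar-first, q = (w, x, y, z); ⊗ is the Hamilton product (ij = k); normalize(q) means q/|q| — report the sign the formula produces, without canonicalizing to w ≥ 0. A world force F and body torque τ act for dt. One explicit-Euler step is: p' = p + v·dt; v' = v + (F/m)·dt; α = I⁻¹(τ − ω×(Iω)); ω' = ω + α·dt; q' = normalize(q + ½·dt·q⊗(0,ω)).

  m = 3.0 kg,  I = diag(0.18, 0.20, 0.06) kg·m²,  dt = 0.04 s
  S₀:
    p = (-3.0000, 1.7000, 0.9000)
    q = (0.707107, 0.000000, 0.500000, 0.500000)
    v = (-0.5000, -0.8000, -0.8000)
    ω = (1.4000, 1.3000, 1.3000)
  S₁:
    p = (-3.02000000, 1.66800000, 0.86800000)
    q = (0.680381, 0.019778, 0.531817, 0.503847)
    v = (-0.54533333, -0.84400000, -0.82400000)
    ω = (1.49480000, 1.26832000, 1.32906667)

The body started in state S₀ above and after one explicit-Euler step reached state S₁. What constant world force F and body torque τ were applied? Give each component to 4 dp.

F = (-3.4000, -3.3000, -1.8000)
τ = (0.1900, 0.0600, 0.0800)

v₁ − v₀ = (-0.04533333, -0.04400000, -0.02400000)
F = m·Δv/dt = (-3.4000, -3.3000, -1.8000)
rate change Δω = (0.09480000, -0.03168000, 0.02906667)
τ = I·(Δω/dt) + ω₀×(Iω₀) = (0.1900, 0.0600, 0.0800)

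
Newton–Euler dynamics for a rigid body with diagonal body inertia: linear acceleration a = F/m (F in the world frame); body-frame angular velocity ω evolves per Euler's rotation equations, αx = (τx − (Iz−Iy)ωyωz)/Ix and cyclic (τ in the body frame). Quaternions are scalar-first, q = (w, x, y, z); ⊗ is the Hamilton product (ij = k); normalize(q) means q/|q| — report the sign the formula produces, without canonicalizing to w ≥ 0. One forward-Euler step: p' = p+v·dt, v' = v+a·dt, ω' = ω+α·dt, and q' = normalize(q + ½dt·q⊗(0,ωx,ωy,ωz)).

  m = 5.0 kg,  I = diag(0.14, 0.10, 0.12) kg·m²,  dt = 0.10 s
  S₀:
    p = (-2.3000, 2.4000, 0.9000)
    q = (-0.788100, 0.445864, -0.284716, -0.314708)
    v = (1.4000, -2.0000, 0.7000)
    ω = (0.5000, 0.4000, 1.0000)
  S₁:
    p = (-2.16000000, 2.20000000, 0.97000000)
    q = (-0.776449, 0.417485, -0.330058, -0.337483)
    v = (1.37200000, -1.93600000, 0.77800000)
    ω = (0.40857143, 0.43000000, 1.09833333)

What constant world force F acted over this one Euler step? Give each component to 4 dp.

Δv = v₁−v₀ = (-0.02800000, 0.06400000, 0.07800000)
m·(v₁−v₀)/dt = (-1.4000, 3.2000, 3.9000)

F = (-1.4000, 3.2000, 3.9000)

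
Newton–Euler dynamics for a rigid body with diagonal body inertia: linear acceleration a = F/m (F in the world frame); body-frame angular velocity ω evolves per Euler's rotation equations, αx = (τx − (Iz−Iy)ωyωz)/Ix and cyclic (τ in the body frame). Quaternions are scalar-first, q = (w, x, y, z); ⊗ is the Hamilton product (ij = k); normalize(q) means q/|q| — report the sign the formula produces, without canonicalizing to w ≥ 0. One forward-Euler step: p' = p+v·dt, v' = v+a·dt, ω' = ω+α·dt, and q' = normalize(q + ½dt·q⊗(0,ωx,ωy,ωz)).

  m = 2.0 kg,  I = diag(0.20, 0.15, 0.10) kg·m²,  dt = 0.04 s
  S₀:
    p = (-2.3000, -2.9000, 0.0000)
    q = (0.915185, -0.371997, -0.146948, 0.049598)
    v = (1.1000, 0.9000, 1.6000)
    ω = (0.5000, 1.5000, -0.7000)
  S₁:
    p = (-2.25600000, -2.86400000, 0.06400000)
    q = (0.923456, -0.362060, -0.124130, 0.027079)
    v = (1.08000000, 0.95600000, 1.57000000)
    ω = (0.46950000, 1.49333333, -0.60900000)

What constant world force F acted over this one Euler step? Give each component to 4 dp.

F = (-1.0000, 2.8000, -1.5000)

v₁ − v₀ = (-0.02000000, 0.05600000, -0.03000000)
F = m·Δv/dt = (-1.0000, 2.8000, -1.5000)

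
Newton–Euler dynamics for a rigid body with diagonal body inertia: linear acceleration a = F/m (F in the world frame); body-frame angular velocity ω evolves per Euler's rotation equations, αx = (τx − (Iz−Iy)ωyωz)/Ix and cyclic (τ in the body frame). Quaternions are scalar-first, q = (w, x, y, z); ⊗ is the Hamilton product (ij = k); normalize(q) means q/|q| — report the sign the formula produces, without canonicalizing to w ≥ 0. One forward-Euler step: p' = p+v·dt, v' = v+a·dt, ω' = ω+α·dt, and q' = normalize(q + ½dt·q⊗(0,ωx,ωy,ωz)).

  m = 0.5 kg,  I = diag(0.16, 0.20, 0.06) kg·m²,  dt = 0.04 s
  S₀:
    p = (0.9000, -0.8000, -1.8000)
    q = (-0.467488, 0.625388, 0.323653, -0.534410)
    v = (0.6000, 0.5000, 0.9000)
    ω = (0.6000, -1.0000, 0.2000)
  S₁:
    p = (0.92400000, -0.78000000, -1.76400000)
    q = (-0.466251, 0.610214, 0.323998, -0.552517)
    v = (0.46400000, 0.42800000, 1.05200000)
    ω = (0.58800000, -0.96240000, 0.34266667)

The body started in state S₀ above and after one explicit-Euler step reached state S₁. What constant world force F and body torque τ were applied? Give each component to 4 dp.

Δv = v₁−v₀ = (-0.13600000, -0.07200000, 0.15200000)
applied force F = (-1.7000, -0.9000, 1.9000)
rate change Δω = (-0.01200000, 0.03760000, 0.14266667)
precession coupling = (0.0280, 0.0120, -0.0240)
τ = I·(Δω/dt) + ω₀×(Iω₀) = (-0.0200, 0.2000, 0.1900)

F = (-1.7000, -0.9000, 1.9000)
τ = (-0.0200, 0.2000, 0.1900)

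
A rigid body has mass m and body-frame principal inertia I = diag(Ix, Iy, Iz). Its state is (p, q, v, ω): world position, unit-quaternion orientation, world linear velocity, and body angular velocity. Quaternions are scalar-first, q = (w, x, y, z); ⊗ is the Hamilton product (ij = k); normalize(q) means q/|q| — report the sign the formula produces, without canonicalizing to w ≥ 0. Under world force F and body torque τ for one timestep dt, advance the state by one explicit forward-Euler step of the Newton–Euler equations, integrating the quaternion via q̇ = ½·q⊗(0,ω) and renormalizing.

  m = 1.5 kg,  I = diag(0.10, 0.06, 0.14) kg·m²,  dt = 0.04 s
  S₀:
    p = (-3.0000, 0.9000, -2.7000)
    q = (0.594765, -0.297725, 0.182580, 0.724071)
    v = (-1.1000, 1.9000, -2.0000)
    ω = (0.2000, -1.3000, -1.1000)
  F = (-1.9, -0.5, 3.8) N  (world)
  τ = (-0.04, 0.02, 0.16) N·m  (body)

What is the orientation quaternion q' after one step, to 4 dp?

2q̇ = q⊗(0,ω) = (1.0933771, 0.8594073, -0.9558778, -0.3037150)
q + ½dt·q⊗(0,ω), renormalized = (0.6163, -0.2804, 0.1634, 0.7176)

q' = (0.6163, -0.2804, 0.1634, 0.7176)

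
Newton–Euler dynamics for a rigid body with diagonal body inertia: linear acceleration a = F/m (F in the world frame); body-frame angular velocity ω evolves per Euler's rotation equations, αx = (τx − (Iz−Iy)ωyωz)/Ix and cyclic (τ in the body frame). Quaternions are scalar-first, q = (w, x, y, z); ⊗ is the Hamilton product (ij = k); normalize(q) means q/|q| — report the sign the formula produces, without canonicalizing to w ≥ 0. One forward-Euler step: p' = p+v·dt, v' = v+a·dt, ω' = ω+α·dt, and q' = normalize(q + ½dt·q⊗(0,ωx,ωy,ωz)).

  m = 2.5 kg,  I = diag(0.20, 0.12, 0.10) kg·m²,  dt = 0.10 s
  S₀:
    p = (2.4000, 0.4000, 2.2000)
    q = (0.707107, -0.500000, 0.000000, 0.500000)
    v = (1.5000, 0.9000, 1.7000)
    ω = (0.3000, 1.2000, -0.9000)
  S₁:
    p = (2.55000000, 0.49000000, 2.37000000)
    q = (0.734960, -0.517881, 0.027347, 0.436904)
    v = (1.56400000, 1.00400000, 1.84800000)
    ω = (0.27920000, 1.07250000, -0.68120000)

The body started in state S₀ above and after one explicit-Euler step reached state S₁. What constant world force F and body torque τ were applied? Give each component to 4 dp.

rate change Δω = (-0.02080000, -0.12750000, 0.21880000)
ω₀×(Iω₀) = (0.0216, -0.0270, -0.0288)
I·α + gyro = (-0.0200, -0.1800, 0.1900)
v₁ − v₀ = (0.06400000, 0.10400000, 0.14800000)
applied force F = (1.6000, 2.6000, 3.7000)

F = (1.6000, 2.6000, 3.7000)
τ = (-0.0200, -0.1800, 0.1900)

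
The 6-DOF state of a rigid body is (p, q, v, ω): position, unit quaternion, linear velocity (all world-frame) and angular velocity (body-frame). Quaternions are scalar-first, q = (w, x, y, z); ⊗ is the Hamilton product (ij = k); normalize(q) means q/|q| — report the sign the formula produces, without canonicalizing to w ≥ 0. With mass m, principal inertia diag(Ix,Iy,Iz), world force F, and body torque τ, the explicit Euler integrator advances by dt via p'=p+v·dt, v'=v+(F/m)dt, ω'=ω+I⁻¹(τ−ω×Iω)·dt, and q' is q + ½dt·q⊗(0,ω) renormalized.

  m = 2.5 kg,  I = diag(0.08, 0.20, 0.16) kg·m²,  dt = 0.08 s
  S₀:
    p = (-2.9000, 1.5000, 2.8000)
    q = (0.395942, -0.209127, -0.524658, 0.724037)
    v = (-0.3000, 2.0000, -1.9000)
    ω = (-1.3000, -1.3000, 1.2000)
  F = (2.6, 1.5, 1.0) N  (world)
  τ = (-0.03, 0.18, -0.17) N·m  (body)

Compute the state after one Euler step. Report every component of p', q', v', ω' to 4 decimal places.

ω×(Iω) gyroscopic = (0.0624, 0.1248, 0.2028)
α = I⁻¹(τ − ω×Iω) = (-1.1550, 0.2760, -2.3300)
ω' = ω + α·dt = (-1.3924, -1.2779, 1.0136)
2q̇ = q⊗(0,ω) = (-1.8227649, -0.2030661, -1.2050203, 0.0649401)
updated quaternion q' = (0.3218, -0.2164, -0.5707, 0.7238)
p' = p + v·dt = (-2.9240, 1.6600, 2.6480)
v + (F/m)dt = (-0.2168, 2.0480, -1.8680)

p' = (-2.9240, 1.6600, 2.6480)
q' = (0.3218, -0.2164, -0.5707, 0.7238)
v' = (-0.2168, 2.0480, -1.8680)
ω' = (-1.3924, -1.2779, 1.0136)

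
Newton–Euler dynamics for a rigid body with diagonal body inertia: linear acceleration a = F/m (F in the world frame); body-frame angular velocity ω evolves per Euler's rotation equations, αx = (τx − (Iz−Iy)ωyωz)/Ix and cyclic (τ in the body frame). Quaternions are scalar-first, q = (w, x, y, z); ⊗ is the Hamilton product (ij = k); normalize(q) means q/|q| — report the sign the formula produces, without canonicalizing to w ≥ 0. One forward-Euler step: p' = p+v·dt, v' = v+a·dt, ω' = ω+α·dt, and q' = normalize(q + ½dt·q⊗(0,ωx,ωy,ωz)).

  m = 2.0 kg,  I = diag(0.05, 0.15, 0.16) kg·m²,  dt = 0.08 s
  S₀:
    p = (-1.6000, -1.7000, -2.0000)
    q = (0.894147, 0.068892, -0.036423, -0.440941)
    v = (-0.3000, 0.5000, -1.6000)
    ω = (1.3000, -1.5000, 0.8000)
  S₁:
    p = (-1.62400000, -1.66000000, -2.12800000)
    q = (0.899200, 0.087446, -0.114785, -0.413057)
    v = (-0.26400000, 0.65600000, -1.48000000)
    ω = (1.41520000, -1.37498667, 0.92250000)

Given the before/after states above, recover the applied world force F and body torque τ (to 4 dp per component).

Δv = v₁−v₀ = (0.03600000, 0.15600000, 0.12000000)
applied force F = (0.9000, 3.9000, 3.0000)
ω₁ − ω₀ = (0.11520000, 0.12501333, 0.12250000)
gyro term ω₀×Iω₀ = (-0.0120, -0.1144, -0.1950)
applied torque τ = (0.0600, 0.1200, 0.0500)

F = (0.9000, 3.9000, 3.0000)
τ = (0.0600, 0.1200, 0.0500)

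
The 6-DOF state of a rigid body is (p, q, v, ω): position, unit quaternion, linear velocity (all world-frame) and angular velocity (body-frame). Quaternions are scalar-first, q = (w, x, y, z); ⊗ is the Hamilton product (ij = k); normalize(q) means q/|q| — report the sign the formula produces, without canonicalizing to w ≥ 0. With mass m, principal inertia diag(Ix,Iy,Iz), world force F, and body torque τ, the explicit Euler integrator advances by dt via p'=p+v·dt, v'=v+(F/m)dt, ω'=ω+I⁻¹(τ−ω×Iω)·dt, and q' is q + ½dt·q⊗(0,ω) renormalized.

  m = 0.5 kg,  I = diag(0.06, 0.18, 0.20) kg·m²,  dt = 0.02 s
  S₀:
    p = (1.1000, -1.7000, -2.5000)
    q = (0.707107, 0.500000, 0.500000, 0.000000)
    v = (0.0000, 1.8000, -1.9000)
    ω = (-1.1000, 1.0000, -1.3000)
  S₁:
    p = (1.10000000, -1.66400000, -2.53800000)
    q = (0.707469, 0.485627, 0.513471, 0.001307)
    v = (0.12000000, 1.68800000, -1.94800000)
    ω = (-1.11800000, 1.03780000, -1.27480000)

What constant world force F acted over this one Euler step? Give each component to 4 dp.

F = (3.0000, -2.8000, -1.2000)

v₁ − v₀ = (0.12000000, -0.11200000, -0.04800000)
applied force F = (3.0000, -2.8000, -1.2000)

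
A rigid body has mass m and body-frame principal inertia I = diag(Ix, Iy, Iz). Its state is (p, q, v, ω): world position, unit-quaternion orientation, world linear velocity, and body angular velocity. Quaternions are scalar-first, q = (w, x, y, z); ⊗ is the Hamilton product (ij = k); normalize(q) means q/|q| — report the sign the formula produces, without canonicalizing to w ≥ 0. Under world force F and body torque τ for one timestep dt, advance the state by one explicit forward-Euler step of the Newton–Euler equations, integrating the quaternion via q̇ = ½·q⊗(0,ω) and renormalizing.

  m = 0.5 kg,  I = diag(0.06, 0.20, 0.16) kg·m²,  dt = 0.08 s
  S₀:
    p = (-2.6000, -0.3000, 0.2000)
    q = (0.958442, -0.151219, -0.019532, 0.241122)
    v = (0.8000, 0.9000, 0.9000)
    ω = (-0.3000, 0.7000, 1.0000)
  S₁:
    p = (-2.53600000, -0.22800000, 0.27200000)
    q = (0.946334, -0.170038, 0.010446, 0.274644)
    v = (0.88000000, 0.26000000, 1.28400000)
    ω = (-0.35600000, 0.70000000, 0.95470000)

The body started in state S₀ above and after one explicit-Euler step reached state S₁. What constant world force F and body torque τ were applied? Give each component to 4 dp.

F = (0.5000, -4.0000, 2.4000)
τ = (-0.0700, 0.0300, -0.1200)

rate change Δω = (-0.05600000, 0.00000000, -0.04530000)
ω₀×(Iω₀) = (-0.0280, 0.0300, -0.0294)
I·α + gyro = (-0.0700, 0.0300, -0.1200)
Δv = v₁−v₀ = (0.08000000, -0.64000000, 0.38400000)
m·(v₁−v₀)/dt = (0.5000, -4.0000, 2.4000)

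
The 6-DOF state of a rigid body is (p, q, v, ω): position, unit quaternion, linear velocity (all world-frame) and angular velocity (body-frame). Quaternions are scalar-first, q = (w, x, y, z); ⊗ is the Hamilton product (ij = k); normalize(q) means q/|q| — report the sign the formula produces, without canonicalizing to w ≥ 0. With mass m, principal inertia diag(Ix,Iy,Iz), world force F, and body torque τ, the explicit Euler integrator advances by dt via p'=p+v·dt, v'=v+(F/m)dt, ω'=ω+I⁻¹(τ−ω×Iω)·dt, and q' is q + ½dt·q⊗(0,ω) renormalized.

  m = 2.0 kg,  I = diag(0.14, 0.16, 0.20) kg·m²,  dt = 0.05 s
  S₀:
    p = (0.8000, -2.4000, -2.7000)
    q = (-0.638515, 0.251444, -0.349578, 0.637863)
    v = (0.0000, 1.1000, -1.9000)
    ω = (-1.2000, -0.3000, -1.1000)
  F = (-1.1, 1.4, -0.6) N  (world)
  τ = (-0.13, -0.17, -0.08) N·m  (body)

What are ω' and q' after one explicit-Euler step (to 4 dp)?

α = I⁻¹(τ − ω×Iω) = (-1.0229, -0.5675, -0.4360)
ω' = ω + α·dt = (-1.2511, -0.3284, -1.1218)
q⊗(0,ω) = (0.8985087, 1.3421127, -0.2972927, 0.2074397)
q + ½dt·q⊗(0,ω), renormalized = (-0.6155, 0.2848, -0.3567, 0.6425)

ω' = (-1.2511, -0.3284, -1.1218)
q' = (-0.6155, 0.2848, -0.3567, 0.6425)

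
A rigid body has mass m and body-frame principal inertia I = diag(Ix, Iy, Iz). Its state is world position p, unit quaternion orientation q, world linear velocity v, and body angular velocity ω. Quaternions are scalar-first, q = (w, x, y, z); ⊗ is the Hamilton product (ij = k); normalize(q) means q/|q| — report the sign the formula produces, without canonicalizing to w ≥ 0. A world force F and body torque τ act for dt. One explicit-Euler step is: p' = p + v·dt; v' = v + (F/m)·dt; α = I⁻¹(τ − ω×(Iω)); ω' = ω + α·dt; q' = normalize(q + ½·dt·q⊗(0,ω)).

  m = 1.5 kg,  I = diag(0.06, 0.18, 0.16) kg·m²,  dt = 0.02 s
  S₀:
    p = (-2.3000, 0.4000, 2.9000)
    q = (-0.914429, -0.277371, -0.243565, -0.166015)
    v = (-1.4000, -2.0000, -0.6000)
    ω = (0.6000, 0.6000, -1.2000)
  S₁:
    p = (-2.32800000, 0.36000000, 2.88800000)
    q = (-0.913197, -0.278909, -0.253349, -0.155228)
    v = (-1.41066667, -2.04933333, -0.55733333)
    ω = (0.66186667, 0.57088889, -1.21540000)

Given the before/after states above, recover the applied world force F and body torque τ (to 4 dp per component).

F = (-0.8000, -3.7000, 3.2000)
τ = (0.2000, -0.1900, -0.0800)

velocity change Δv = (-0.01066667, -0.04933333, 0.04266667)
applied force F = (-0.8000, -3.7000, 3.2000)
ω₁ − ω₀ = (0.06186667, -0.02911111, -0.01540000)
applied torque τ = (0.2000, -0.1900, -0.0800)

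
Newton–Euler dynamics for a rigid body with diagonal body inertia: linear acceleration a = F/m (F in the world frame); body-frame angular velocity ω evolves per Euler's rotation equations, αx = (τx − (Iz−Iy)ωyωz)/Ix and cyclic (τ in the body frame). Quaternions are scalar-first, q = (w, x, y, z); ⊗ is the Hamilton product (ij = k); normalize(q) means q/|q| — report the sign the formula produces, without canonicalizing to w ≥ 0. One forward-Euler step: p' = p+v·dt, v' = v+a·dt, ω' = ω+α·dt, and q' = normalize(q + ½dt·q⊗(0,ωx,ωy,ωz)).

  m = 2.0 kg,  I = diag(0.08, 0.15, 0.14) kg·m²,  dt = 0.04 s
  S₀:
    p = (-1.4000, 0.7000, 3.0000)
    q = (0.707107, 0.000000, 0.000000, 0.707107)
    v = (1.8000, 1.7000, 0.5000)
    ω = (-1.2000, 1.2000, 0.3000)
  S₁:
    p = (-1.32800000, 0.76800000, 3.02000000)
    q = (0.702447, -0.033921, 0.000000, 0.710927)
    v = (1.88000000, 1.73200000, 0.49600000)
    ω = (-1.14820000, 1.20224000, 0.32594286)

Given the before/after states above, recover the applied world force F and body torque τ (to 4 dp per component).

ω₁ − ω₀ = (0.05180000, 0.00224000, 0.02594286)
τ = I·(Δω/dt) + ω₀×(Iω₀) = (0.1000, 0.0300, -0.0100)
v₁ − v₀ = (0.08000000, 0.03200000, -0.00400000)
F = m·Δv/dt = (4.0000, 1.6000, -0.2000)

F = (4.0000, 1.6000, -0.2000)
τ = (0.1000, 0.0300, -0.0100)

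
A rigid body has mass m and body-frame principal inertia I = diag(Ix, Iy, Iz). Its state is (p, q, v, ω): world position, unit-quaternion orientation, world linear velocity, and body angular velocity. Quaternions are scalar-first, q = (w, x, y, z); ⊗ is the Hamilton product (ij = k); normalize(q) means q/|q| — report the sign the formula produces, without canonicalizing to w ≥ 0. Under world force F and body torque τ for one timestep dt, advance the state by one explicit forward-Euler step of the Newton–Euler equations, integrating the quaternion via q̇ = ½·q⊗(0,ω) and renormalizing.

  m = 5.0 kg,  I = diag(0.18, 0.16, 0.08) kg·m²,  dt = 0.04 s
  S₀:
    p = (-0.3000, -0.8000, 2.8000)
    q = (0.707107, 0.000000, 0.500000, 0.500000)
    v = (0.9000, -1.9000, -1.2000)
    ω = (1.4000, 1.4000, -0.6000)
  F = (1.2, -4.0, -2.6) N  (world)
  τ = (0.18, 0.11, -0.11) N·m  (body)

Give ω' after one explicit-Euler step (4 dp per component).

α = I⁻¹(τ − ω×Iω) = (0.6267, 1.2125, -0.8850)
ω' = ω + α·dt = (1.4251, 1.4485, -0.6354)

ω' = (1.4251, 1.4485, -0.6354)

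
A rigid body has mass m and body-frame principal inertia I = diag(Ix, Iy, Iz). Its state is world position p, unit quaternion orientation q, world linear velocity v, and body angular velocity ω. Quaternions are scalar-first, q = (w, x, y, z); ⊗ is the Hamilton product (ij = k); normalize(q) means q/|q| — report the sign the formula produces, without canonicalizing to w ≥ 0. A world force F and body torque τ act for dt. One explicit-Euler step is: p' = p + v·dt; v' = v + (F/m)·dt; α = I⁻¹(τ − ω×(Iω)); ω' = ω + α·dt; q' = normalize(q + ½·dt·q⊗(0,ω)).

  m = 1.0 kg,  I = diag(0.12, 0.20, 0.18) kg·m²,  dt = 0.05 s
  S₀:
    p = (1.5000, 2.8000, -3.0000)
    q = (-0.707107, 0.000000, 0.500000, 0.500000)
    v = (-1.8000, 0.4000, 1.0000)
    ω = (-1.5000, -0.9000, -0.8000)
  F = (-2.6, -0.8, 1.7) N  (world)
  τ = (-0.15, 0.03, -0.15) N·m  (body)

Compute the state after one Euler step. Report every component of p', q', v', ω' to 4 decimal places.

p' = (1.4100, 2.8200, -2.9500)
q' = (-0.6851, 0.0277, 0.4966, 0.5323)
v' = (-1.9300, 0.3600, 1.0850)
ω' = (-1.5565, -0.8745, -0.8717)

a = F/m = (-2.6000, -0.8000, 1.7000)
p' = p + v·dt = (1.4100, 2.8200, -2.9500)
new velocity v' = (-1.9300, 0.3600, 1.0850)
gyro term ω×Iω = (-0.0144, -0.0720, 0.1080)
angular accel α = (-1.1300, 0.5100, -1.4333)
ω' = ω + α·dt = (-1.5565, -0.8745, -0.8717)
Hamilton product q⊗(0,ω) = (0.8500000, 1.1106605, -0.1136037, 1.3156856)
q + ½dt·q⊗(0,ω), renormalized = (-0.6851, 0.0277, 0.4966, 0.5323)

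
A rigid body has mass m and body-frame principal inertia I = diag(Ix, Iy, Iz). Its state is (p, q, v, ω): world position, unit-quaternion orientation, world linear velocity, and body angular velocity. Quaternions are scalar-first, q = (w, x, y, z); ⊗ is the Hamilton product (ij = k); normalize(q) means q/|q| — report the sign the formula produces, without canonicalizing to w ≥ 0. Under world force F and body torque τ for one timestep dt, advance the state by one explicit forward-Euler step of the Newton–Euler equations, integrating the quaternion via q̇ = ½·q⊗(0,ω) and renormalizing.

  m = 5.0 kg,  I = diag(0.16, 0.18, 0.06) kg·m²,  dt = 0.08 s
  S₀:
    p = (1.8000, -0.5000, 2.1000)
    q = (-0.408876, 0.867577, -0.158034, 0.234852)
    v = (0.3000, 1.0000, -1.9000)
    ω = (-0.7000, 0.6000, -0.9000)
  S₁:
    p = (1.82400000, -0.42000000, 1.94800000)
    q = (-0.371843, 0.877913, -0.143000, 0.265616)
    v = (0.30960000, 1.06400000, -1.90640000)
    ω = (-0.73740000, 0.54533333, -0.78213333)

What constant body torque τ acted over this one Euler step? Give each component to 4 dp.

τ = (-0.0100, -0.0600, 0.0800)

ω₁ − ω₀ = (-0.03740000, -0.05466667, 0.11786667)
precession coupling = (0.0648, 0.0630, -0.0084)
I·α + gyro = (-0.0100, -0.0600, 0.0800)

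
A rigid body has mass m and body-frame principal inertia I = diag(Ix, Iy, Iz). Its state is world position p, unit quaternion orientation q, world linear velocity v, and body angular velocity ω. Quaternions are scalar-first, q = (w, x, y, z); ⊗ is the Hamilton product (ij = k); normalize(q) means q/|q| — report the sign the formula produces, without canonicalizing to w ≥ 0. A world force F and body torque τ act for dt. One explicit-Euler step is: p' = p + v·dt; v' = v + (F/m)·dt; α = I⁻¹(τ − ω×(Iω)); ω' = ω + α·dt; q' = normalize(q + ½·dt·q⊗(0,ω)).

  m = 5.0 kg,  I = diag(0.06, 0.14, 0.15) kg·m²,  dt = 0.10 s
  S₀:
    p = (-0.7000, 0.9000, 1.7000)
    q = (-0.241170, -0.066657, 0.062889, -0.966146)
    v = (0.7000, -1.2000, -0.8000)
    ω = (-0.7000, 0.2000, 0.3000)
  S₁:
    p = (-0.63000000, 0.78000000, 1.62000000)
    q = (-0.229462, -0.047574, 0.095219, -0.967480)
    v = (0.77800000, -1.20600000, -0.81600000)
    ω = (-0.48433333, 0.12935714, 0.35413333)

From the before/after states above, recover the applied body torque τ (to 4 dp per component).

Δω = ω₁−ω₀ = (0.21566667, -0.07064286, 0.05413333)
ω₀×(Iω₀) = (0.0006, 0.0189, -0.0112)
I·α + gyro = (0.1300, -0.0800, 0.0700)

τ = (0.1300, -0.0800, 0.0700)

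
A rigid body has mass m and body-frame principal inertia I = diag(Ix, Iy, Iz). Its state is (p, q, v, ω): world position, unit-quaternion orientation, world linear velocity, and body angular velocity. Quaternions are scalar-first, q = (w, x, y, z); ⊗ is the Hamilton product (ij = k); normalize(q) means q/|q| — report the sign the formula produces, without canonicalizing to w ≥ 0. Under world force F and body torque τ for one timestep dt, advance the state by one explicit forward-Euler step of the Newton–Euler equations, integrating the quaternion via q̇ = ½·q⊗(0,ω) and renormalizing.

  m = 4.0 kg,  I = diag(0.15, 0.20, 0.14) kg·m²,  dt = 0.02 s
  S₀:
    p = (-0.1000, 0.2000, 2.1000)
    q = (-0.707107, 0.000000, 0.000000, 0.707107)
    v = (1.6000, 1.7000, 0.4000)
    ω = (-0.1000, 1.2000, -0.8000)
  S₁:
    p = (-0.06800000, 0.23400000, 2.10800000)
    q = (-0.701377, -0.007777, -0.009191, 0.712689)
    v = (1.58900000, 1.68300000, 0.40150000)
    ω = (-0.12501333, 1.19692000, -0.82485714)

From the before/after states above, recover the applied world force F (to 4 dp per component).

F = (-2.2000, -3.4000, 0.3000)

v₁ − v₀ = (-0.01100000, -0.01700000, 0.00150000)
applied force F = (-2.2000, -3.4000, 0.3000)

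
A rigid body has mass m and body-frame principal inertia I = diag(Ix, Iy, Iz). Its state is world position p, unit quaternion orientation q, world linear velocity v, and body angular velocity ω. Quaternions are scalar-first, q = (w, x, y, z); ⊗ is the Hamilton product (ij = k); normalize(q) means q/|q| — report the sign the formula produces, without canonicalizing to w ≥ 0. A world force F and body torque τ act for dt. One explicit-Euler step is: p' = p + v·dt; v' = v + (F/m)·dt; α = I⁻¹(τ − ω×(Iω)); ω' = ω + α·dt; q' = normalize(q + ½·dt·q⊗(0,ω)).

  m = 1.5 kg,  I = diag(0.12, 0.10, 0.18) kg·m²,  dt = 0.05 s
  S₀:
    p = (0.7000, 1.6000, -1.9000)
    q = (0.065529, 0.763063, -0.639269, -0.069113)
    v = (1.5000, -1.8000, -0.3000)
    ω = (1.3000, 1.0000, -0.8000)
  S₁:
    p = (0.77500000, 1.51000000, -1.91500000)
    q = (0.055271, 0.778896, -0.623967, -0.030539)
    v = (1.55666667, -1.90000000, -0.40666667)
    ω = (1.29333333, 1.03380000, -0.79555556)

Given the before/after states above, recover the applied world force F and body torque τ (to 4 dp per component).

F = (1.7000, -3.0000, -3.2000)
τ = (-0.0800, 0.1300, -0.0100)

velocity change Δv = (0.05666667, -0.10000000, -0.10666667)
F = m·Δv/dt = (1.7000, -3.0000, -3.2000)
ω₁ − ω₀ = (-0.00666667, 0.03380000, 0.00444444)
I·α + gyro = (-0.0800, 0.1300, -0.0100)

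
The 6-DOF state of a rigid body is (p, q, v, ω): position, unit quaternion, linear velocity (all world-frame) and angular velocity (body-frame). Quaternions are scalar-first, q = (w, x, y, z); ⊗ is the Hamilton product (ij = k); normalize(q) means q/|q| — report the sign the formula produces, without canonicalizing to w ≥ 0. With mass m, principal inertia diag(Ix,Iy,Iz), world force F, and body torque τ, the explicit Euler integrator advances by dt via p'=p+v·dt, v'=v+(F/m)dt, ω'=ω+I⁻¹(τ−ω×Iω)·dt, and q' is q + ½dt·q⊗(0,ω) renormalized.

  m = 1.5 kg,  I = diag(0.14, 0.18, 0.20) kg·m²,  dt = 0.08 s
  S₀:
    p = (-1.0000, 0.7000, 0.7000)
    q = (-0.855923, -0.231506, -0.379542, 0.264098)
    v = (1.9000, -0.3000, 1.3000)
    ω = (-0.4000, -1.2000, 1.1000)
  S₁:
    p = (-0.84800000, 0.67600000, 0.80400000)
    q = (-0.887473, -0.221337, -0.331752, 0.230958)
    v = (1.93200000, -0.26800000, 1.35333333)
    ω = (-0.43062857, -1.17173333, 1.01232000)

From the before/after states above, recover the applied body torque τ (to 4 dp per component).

τ = (-0.0800, 0.0900, -0.2000)

ω₁ − ω₀ = (-0.03062857, 0.02826667, -0.08768000)
precession coupling = (-0.0264, 0.0264, 0.0192)
applied torque τ = (-0.0800, 0.0900, -0.2000)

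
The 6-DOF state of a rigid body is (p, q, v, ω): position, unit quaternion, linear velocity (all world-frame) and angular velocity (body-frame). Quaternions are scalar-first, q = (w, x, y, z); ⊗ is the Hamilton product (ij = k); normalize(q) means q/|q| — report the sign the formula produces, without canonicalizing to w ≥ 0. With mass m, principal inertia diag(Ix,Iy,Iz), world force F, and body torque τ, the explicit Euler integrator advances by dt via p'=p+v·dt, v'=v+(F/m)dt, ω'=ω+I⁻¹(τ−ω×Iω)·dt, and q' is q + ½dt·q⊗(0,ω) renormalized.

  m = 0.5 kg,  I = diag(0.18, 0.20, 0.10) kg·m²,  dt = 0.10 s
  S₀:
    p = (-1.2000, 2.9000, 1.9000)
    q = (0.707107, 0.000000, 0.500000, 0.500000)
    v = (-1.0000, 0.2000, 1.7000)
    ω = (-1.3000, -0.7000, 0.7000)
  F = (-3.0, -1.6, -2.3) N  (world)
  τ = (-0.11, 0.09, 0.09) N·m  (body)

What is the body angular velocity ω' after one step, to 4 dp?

gyro term ω×Iω = (0.0490, -0.0728, 0.0182)
angular accel α = (-0.8833, 0.8140, 0.7180)
new body rate ω' = (-1.3883, -0.6186, 0.7718)

ω' = (-1.3883, -0.6186, 0.7718)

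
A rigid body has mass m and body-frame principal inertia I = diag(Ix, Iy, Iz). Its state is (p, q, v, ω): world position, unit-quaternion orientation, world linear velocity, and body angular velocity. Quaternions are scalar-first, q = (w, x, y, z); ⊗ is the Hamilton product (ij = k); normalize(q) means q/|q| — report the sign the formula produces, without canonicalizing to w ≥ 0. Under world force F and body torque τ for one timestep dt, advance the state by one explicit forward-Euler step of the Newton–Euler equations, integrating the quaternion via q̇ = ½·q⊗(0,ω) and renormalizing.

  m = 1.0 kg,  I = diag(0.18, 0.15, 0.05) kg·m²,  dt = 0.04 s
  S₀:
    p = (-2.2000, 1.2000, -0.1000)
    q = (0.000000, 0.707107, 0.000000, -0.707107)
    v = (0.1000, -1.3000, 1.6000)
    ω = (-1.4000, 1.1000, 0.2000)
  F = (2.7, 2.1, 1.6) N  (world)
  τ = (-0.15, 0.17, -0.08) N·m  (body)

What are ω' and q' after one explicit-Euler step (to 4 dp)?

ω×(Iω) gyroscopic = (-0.0220, -0.0364, 0.0462)
α = I⁻¹(τ − ω×Iω) = (-0.7111, 1.3760, -2.5240)
ω' = ω + α·dt = (-1.4284, 1.1550, 0.0990)
Hamilton product q⊗(0,ω) = (1.1313712, 0.7778177, 0.8485284, 0.7778177)
q + ½dt·q⊗(0,ω), renormalized = (0.0226, 0.7222, 0.0170, -0.6911)

ω' = (-1.4284, 1.1550, 0.0990)
q' = (0.0226, 0.7222, 0.0170, -0.6911)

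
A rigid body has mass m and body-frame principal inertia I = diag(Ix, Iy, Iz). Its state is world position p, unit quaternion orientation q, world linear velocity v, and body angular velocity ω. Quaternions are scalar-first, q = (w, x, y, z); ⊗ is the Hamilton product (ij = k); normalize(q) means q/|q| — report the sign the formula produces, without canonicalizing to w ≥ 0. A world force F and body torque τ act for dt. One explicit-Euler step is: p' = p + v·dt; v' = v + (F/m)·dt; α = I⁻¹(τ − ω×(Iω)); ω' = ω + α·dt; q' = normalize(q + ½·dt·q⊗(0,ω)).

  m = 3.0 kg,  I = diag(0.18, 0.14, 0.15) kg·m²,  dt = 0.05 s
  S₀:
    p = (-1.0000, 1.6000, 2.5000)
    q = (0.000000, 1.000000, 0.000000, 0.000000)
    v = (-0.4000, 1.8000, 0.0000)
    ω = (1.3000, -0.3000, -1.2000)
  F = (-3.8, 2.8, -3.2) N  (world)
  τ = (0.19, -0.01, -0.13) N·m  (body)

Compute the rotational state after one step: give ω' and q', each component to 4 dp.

(τ − ω×Iω)/I = (1.0356, 0.2629, -0.9707)
new body rate ω' = (1.3518, -0.2869, -1.2485)
2q̇ = q⊗(0,ω) = (-1.3000000, 0.0000000, 1.2000000, -0.3000000)
q' = normalize(q + ½dt·q⊗(0,ω)) = (-0.0325, 0.9990, 0.0300, -0.0075)

ω' = (1.3518, -0.2869, -1.2485)
q' = (-0.0325, 0.9990, 0.0300, -0.0075)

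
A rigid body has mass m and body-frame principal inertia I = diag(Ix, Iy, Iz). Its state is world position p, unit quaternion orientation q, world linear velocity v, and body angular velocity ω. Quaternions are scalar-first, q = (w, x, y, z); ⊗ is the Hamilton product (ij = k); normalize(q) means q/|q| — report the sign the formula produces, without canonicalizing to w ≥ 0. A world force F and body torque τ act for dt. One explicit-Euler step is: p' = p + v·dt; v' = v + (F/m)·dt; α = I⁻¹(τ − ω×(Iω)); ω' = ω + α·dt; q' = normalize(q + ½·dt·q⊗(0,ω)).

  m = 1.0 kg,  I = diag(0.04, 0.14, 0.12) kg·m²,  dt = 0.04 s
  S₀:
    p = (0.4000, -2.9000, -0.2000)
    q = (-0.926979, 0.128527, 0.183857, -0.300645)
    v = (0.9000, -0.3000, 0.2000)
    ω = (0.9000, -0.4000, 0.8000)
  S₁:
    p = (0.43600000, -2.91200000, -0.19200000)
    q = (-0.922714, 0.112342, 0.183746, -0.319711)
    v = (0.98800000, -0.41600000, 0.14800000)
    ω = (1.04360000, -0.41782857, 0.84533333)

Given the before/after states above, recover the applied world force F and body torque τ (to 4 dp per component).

F = (2.2000, -2.9000, -1.3000)
τ = (0.1500, -0.1200, 0.1000)

v₁ − v₀ = (0.08800000, -0.11600000, -0.05200000)
F = m·Δv/dt = (2.2000, -2.9000, -1.3000)
ω₁ − ω₀ = (0.14360000, -0.01782857, 0.04533333)
ω₀×(Iω₀) = (0.0064, -0.0576, -0.0360)
τ = I·(Δω/dt) + ω₀×(Iω₀) = (0.1500, -0.1200, 0.1000)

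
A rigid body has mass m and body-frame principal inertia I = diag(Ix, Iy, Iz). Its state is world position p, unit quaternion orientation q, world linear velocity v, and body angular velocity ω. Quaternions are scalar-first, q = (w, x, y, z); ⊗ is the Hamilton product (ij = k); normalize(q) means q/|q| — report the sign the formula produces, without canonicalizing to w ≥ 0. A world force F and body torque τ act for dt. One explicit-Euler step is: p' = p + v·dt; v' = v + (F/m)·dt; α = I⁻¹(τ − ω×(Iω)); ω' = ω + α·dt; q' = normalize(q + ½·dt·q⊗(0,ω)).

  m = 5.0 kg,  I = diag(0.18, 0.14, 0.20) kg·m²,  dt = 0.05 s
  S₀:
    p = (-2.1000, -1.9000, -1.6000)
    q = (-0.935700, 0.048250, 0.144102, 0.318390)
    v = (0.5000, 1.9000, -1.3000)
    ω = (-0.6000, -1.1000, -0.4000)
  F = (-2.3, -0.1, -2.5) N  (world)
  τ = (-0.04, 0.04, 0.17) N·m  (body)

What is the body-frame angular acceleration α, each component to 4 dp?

α = (-0.3689, 0.3200, 0.9820)

gyro term ω×Iω = (0.0264, -0.0048, -0.0264)
α = I⁻¹(τ − ω×Iω) = (-0.3689, 0.3200, 0.9820)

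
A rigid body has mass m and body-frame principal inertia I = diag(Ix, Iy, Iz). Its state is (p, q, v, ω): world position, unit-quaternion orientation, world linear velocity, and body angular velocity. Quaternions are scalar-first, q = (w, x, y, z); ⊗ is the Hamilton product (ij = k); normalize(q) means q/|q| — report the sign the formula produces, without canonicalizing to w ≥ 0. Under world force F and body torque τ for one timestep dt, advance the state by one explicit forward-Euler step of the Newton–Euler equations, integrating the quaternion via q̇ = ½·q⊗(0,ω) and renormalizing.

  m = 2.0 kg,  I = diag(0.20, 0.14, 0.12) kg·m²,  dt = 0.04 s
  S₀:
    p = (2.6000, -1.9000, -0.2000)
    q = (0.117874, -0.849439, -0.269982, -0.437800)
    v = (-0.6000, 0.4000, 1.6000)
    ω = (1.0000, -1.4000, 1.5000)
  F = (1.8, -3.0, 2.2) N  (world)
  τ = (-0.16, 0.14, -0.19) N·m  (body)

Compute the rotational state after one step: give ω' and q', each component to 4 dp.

gyro term ω×Iω = (0.0420, 0.1200, 0.0840)
α = I⁻¹(τ − ω×Iω) = (-1.0100, 0.1429, -2.2833)
new body rate ω' = (0.9596, -1.3943, 1.4087)
Hamilton product q⊗(0,ω) = (1.1281642, -0.9000190, 0.6713349, 1.6360076)
q + ½dt·q⊗(0,ω), renormalized = (0.1403, -0.8665, -0.2563, -0.4047)

ω' = (0.9596, -1.3943, 1.4087)
q' = (0.1403, -0.8665, -0.2563, -0.4047)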